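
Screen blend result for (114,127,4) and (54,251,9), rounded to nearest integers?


Screen: C = 255 - (255-A)×(255-B)/255, rounded to nearest integer
R: 255 - (255-114)×(255-54)/255 = 255 - 28341/255 ≈ 255 - 111.141 = 143.859 → 144
G: 255 - (255-127)×(255-251)/255 = 255 - 512/255 ≈ 255 - 2.008 = 252.992 → 253
B: 255 - (255-4)×(255-9)/255 = 255 - 61746/255 ≈ 255 - 242.141 = 12.859 → 13
= RGB(144, 253, 13)


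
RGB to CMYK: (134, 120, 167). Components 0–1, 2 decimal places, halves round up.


R'=134/255≈0.5255, G'=120/255≈0.4706, B'=167/255≈0.6549
K = 1 - max(R',G',B') = 1 - 167/255 = 88/255 = 0.34509… → 0.35
(1-R'-K)/(1-K) simplifies to (max-R)/max with max = 167:
C = (167-134)/167 = 33/167 = 0.19760… → 0.20
M = (167-120)/167 = 47/167 = 0.28143… → 0.28
Y = (167-167)/167 = 0/167 = 0 → 0.00
= CMYK(0.20, 0.28, 0.00, 0.35)


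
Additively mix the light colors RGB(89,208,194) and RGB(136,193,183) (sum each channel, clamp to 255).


Additive: each channel = min(255, C₁+C₂)
R: 89+136 = 225 → 225
G: 208+193 = 401 → 255
B: 194+183 = 377 → 255
= RGB(225, 255, 255)


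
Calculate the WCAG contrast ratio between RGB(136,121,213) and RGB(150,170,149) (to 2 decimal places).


Linearize each sRGB channel c=v/255: c/12.92 if c ≤ 0.04045 else ((c+0.055)/1.055)^2.4
L = 0.2126×R_lin + 0.7152×G_lin + 0.0722×B_lin
Color 1 (136,121,213):
  R=136: 136/255≈0.5333 > 0.04045 → ((0.5333+0.055)/1.055)^2.4 ≈ 0.24620
  G=121: 121/255≈0.4745 > 0.04045 → ((0.4745+0.055)/1.055)^2.4 ≈ 0.19120
  B=213: 213/255≈0.8353 > 0.04045 → ((0.8353+0.055)/1.055)^2.4 ≈ 0.66539
  L1 = 0.2126×0.24620 + 0.7152×0.19120 + 0.0722×0.66539 ≈ 0.23713
Color 2 (150,170,149):
  R=150: 150/255≈0.5882 > 0.04045 → ((0.5882+0.055)/1.055)^2.4 ≈ 0.30499
  G=170: 170/255≈0.6667 > 0.04045 → ((0.6667+0.055)/1.055)^2.4 ≈ 0.40198
  B=149: 149/255≈0.5843 > 0.04045 → ((0.5843+0.055)/1.055)^2.4 ≈ 0.30054
  L2 = 0.2126×0.30499 + 0.7152×0.40198 + 0.0722×0.30054 ≈ 0.37403
Lighter = 0.37403, Darker = 0.23713
Ratio = (L_lighter + 0.05) / (L_darker + 0.05)
Ratio = (0.37403 + 0.05) / (0.23713 + 0.05) = 0.42403 / 0.28713 ≈ 1.4768
Ratio ≈ 1.48:1


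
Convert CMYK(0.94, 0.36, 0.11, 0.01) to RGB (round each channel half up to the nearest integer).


R = 255 × (1-C) × (1-K) = 255 × 0.06 × 0.99 = 15.147 → 15
G = 255 × (1-M) × (1-K) = 255 × 0.64 × 0.99 = 161.568 → 162
B = 255 × (1-Y) × (1-K) = 255 × 0.89 × 0.99 = 224.6805 → 225
= RGB(15, 162, 225)


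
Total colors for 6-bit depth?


Colors = 2^bits = 2^6
= 64 colors


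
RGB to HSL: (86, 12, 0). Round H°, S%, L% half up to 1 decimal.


Normalize: R'=86/255≈0.3373, G'=12/255≈0.0471, B'=0/255≈0.0000
Max=86/255, Min=0/255, Δ=Max-Min=86/255
L = (Max+Min)/2 = (86+0)/510 = 86/510 = 0.16862… → L = 16.9%
L ≤ 0.5 → S = Δ/(Max+Min) = 86/(86+0) = 86/86 = 1 → S = 100.0%
(the 1/255 factors cancel in S and H, so raw channel differences can be used)
Max is R' → H = 60 × (((G-B)/Δ) mod 6) = 60 × (((12-0)/86) mod 6)
  12/86 = 0.1395…
  H = 60 × 0.1395… = 8.372…° → H = 8.4°
= HSL(8.4°, 100.0%, 16.9%)


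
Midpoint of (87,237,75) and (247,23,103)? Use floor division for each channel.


Midpoint: each channel = ⌊(C₁+C₂)/2⌋
R: ⌊(87+247)/2⌋ = 167
G: ⌊(237+23)/2⌋ = 130
B: ⌊(75+103)/2⌋ = 89
= RGB(167, 130, 89)


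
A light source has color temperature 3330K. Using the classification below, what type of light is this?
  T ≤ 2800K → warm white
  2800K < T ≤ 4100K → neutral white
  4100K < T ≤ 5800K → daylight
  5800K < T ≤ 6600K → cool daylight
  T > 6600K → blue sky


Temperature: 3330K
2800K < 3330K ≤ 4100K → neutral white
Classification: neutral white


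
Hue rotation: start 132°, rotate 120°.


New hue = (H + rotation) mod 360
New hue = (132 + 120) mod 360
= 252 mod 360
= 252°


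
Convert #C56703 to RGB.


C5 → 197 (R)
67 → 103 (G)
03 → 3 (B)
= RGB(197, 103, 3)


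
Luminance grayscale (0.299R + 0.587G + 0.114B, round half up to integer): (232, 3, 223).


Gray = 0.299×R + 0.587×G + 0.114×B
Gray = 0.299×232 + 0.587×3 + 0.114×223
Gray = 69.368 + 1.761 + 25.422
Gray = 96.551 → round half up → 97
Gray = 97


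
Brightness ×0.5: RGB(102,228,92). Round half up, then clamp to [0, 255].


Multiply each channel by 0.5, round half up, clamp to [0, 255]
R: 102×0.5 = 51
G: 228×0.5 = 114
B: 92×0.5 = 46
= RGB(51, 114, 46)


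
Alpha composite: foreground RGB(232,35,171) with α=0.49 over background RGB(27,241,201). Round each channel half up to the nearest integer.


C = α×F + (1-α)×B, with 1-α = 0.51
R: 0.49×232 + 0.51×27 = 113.68 + 13.77 = 127.45 → 127
G: 0.49×35 + 0.51×241 = 17.15 + 122.91 = 140.06 → 140
B: 0.49×171 + 0.51×201 = 83.79 + 102.51 = 186.30 → 186
= RGB(127, 140, 186)


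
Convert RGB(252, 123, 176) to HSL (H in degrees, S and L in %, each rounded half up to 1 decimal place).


Normalize: R'=252/255≈0.9882, G'=123/255≈0.4824, B'=176/255≈0.6902
Max=252/255, Min=123/255, Δ=Max-Min=129/255
L = (Max+Min)/2 = (252+123)/510 = 375/510 = 0.73529… → L = 73.5%
L > 0.5 → S = Δ/(2-Max-Min) = 129/(510-252-123) = 129/135 = 0.95555… → S = 95.6%
(the 1/255 factors cancel in S and H, so raw channel differences can be used)
Max is R' → H = 60 × (((G-B)/Δ) mod 6) = 60 × (((123-176)/129) mod 6)
  (-53)/129 = -0.4108…; negative, so add 6 → 5.5891…
  H = 60 × 5.5891… = 335.348…° → H = 335.3°
= HSL(335.3°, 95.6%, 73.5%)


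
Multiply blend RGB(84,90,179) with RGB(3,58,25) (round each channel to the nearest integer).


Multiply: C = A×B/255, rounded to nearest integer
R: 84×3/255 = 252/255 ≈ 0.988 → 1
G: 90×58/255 = 5220/255 ≈ 20.471 → 20
B: 179×25/255 = 4475/255 ≈ 17.549 → 18
= RGB(1, 20, 18)


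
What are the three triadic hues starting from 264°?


Triadic: equally spaced at 120° intervals
H1 = 264°
H2 = (264 + 120) mod 360 = 24°
H3 = (264 + 240) mod 360 = 144°
Triadic = 264°, 24°, 144°


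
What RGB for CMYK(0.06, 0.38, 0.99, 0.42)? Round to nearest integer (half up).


R = 255 × (1-C) × (1-K) = 255 × 0.94 × 0.58 = 139.026 → 139
G = 255 × (1-M) × (1-K) = 255 × 0.62 × 0.58 = 91.698 → 92
B = 255 × (1-Y) × (1-K) = 255 × 0.01 × 0.58 = 1.479 → 1
= RGB(139, 92, 1)


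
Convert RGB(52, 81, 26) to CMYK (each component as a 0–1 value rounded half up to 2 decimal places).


R'=52/255≈0.2039, G'=81/255≈0.3176, B'=26/255≈0.1020
K = 1 - max(R',G',B') = 1 - 81/255 = 174/255 = 0.68235… → 0.68
(1-R'-K)/(1-K) simplifies to (max-R)/max with max = 81:
C = (81-52)/81 = 29/81 = 0.35802… → 0.36
M = (81-81)/81 = 0/81 = 0 → 0.00
Y = (81-26)/81 = 55/81 = 0.67901… → 0.68
= CMYK(0.36, 0.00, 0.68, 0.68)


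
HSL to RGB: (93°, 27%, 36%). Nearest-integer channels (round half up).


H=93°, S=0.27, L=0.36
C = (1-|2L-1|)×S = (1-|-0.28|)×0.27 = 0.1944
H' = H/60 = 93/60 ≈ 1.5500; X = C×(1-|H' mod 2 - 1|) = 0.08748
m = L - C/2 = 0.36 - 0.0972 = 0.2628
Sector ⌊H'⌋ = 1 → (R',G',B') = (0.08748, 0.1944, 0.0)
RGB = ((R'+m)×255, (G'+m)×255, (B'+m)×255) = (89.3214, 116.586, 67.014)
Round half up → RGB(89, 117, 67)


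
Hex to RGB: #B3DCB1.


B3 → 179 (R)
DC → 220 (G)
B1 → 177 (B)
= RGB(179, 220, 177)


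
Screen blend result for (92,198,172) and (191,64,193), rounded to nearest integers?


Screen: C = 255 - (255-A)×(255-B)/255, rounded to nearest integer
R: 255 - (255-92)×(255-191)/255 = 255 - 10432/255 ≈ 255 - 40.910 = 214.090 → 214
G: 255 - (255-198)×(255-64)/255 = 255 - 10887/255 ≈ 255 - 42.694 = 212.306 → 212
B: 255 - (255-172)×(255-193)/255 = 255 - 5146/255 ≈ 255 - 20.180 = 234.820 → 235
= RGB(214, 212, 235)


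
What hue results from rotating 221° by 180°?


New hue = (H + rotation) mod 360
New hue = (221 + 180) mod 360
= 401 mod 360
= 41°


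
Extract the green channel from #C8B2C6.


Color: #C8B2C6
R = C8 = 200
G = B2 = 178
B = C6 = 198
Green = 178


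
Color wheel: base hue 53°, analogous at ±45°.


Base hue: 53°
Left analog: (53 - 45) mod 360 = 8°
Right analog: (53 + 45) mod 360 = 98°
Analogous hues = 8° and 98°


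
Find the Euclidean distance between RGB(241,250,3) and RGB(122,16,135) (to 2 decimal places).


d = √[(R₁-R₂)² + (G₁-G₂)² + (B₁-B₂)²]
d = √[(241-122)² + (250-16)² + (3-135)²]
d = √[14161 + 54756 + 17424]
d = √86341
d ≈ 293.84


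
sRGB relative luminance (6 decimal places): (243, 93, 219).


Linearize each channel (sRGB transfer function): c = v/255; c_lin = c/12.92 if c ≤ 0.04045, else ((c+0.055)/1.055)^2.4
  R: 243/255 ≈ 0.952941 > 0.04045 → ((0.952941+0.055)/1.055)^2.4 ≈ 0.896269
  G: 93/255 ≈ 0.364706 > 0.04045 → ((0.364706+0.055)/1.055)^2.4 ≈ 0.109462
  B: 219/255 ≈ 0.858824 > 0.04045 → ((0.858824+0.055)/1.055)^2.4 ≈ 0.708376
R_lin = 0.896269, G_lin = 0.109462, B_lin = 0.708376
L = 0.2126×R + 0.7152×G + 0.0722×B
L = 0.2126×0.896269 + 0.7152×0.109462 + 0.0722×0.708376
L ≈ 0.319979


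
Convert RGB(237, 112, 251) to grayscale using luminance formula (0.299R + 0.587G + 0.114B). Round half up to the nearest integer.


Gray = 0.299×R + 0.587×G + 0.114×B
Gray = 0.299×237 + 0.587×112 + 0.114×251
Gray = 70.863 + 65.744 + 28.614
Gray = 165.221 → round half up → 165
Gray = 165


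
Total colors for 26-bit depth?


Colors = 2^bits = 2^26
= 67,108,864 colors


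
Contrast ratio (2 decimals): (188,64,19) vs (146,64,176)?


Linearize each sRGB channel c=v/255: c/12.92 if c ≤ 0.04045 else ((c+0.055)/1.055)^2.4
L = 0.2126×R_lin + 0.7152×G_lin + 0.0722×B_lin
Color 1 (188,64,19):
  R=188: 188/255≈0.7373 > 0.04045 → ((0.7373+0.055)/1.055)^2.4 ≈ 0.50289
  G=64: 64/255≈0.2510 > 0.04045 → ((0.2510+0.055)/1.055)^2.4 ≈ 0.05127
  B=19: 19/255≈0.0745 > 0.04045 → ((0.0745+0.055)/1.055)^2.4 ≈ 0.00651
  L1 = 0.2126×0.50289 + 0.7152×0.05127 + 0.0722×0.00651 ≈ 0.14405
Color 2 (146,64,176):
  R=146: 146/255≈0.5725 > 0.04045 → ((0.5725+0.055)/1.055)^2.4 ≈ 0.28744
  G=64: 64/255≈0.2510 > 0.04045 → ((0.2510+0.055)/1.055)^2.4 ≈ 0.05127
  B=176: 176/255≈0.6902 > 0.04045 → ((0.6902+0.055)/1.055)^2.4 ≈ 0.43415
  L2 = 0.2126×0.28744 + 0.7152×0.05127 + 0.0722×0.43415 ≈ 0.12912
Lighter = 0.14405, Darker = 0.12912
Ratio = (L_lighter + 0.05) / (L_darker + 0.05)
Ratio = (0.14405 + 0.05) / (0.12912 + 0.05) = 0.19405 / 0.17912 ≈ 1.0833
Ratio ≈ 1.08:1


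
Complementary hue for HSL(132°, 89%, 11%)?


Complement = opposite side of color wheel = hue + 180°
H' = (132 + 180) mod 360 = 312°
S and L unchanged.
= HSL(312°, 89%, 11%)


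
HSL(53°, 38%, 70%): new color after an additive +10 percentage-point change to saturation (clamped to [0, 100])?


Original S = 38%
Adjustment = +10 percentage points
New S = 38 + (10) = 48
Clamp to [0, 100] → 48
= HSL(53°, 48%, 70%)


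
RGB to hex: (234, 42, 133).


R = 234 → EA (hex)
G = 42 → 2A (hex)
B = 133 → 85 (hex)
Hex = #EA2A85


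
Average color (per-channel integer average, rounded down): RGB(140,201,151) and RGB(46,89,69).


Midpoint: each channel = ⌊(C₁+C₂)/2⌋
R: ⌊(140+46)/2⌋ = 93
G: ⌊(201+89)/2⌋ = 145
B: ⌊(151+69)/2⌋ = 110
= RGB(93, 145, 110)


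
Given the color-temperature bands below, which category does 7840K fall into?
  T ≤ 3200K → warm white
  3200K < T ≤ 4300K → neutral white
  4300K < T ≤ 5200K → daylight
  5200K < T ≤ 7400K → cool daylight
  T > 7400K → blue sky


Temperature: 7840K
7840K > 7400K → blue sky
Classification: blue sky


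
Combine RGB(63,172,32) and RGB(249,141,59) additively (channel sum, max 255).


Additive: each channel = min(255, C₁+C₂)
R: 63+249 = 312 → 255
G: 172+141 = 313 → 255
B: 32+59 = 91 → 91
= RGB(255, 255, 91)


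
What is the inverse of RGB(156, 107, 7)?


Invert: (255-R, 255-G, 255-B)
R: 255-156 = 99
G: 255-107 = 148
B: 255-7 = 248
= RGB(99, 148, 248)


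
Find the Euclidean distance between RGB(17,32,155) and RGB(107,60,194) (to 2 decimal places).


d = √[(R₁-R₂)² + (G₁-G₂)² + (B₁-B₂)²]
d = √[(17-107)² + (32-60)² + (155-194)²]
d = √[8100 + 784 + 1521]
d = √10405
d ≈ 102.00


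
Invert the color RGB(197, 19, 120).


Invert: (255-R, 255-G, 255-B)
R: 255-197 = 58
G: 255-19 = 236
B: 255-120 = 135
= RGB(58, 236, 135)


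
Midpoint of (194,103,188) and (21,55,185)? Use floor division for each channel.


Midpoint: each channel = ⌊(C₁+C₂)/2⌋
R: ⌊(194+21)/2⌋ = 107
G: ⌊(103+55)/2⌋ = 79
B: ⌊(188+185)/2⌋ = 186
= RGB(107, 79, 186)


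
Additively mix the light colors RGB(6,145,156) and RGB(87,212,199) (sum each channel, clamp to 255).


Additive: each channel = min(255, C₁+C₂)
R: 6+87 = 93 → 93
G: 145+212 = 357 → 255
B: 156+199 = 355 → 255
= RGB(93, 255, 255)


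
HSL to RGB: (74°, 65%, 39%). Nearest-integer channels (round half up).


H=74°, S=0.65, L=0.39
C = (1-|2L-1|)×S = (1-|-0.22|)×0.65 = 0.507
H' = H/60 = 74/60 ≈ 1.2333; X = C×(1-|H' mod 2 - 1|) = 0.3887
m = L - C/2 = 0.39 - 0.2535 = 0.1365
Sector ⌊H'⌋ = 1 → (R',G',B') = (0.3887, 0.507, 0.0)
RGB = ((R'+m)×255, (G'+m)×255, (B'+m)×255) = (133.926, 164.0925, 34.8075)
Round half up → RGB(134, 164, 35)


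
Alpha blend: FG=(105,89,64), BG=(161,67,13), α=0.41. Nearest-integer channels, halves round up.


C = α×F + (1-α)×B, with 1-α = 0.59
R: 0.41×105 + 0.59×161 = 43.05 + 94.99 = 138.04 → 138
G: 0.41×89 + 0.59×67 = 36.49 + 39.53 = 76.02 → 76
B: 0.41×64 + 0.59×13 = 26.24 + 7.67 = 33.91 → 34
= RGB(138, 76, 34)


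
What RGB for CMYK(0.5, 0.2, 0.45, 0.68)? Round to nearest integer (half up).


R = 255 × (1-C) × (1-K) = 255 × 0.50 × 0.32 = 40.8 → 41
G = 255 × (1-M) × (1-K) = 255 × 0.80 × 0.32 = 65.28 → 65
B = 255 × (1-Y) × (1-K) = 255 × 0.55 × 0.32 = 44.88 → 45
= RGB(41, 65, 45)


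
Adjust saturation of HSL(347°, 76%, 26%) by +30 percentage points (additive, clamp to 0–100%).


Original S = 76%
Adjustment = +30 percentage points
New S = 76 + (30) = 106
Clamp to [0, 100] → 100
= HSL(347°, 100%, 26%)


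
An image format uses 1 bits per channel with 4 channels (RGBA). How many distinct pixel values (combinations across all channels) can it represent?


Total bits = 1 bits/channel × 4 channels = 4 bits
Distinct pixel values = 2^4
= 16 pixel values


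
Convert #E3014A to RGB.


E3 → 227 (R)
01 → 1 (G)
4A → 74 (B)
= RGB(227, 1, 74)


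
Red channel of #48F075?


Color: #48F075
R = 48 = 72
G = F0 = 240
B = 75 = 117
Red = 72


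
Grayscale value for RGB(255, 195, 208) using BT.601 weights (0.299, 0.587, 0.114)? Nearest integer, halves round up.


Gray = 0.299×R + 0.587×G + 0.114×B
Gray = 0.299×255 + 0.587×195 + 0.114×208
Gray = 76.245 + 114.465 + 23.712
Gray = 214.422 → round half up → 214
Gray = 214


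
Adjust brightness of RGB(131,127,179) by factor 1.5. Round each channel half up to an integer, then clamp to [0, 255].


Multiply each channel by 1.5, round half up, clamp to [0, 255]
R: 131×1.5 = 196.5 → round → 197
G: 127×1.5 = 190.5 → round → 191
B: 179×1.5 = 268.5 → round → 269 → clamp → 255
= RGB(197, 191, 255)


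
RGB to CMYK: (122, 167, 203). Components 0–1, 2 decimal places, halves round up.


R'=122/255≈0.4784, G'=167/255≈0.6549, B'=203/255≈0.7961
K = 1 - max(R',G',B') = 1 - 203/255 = 52/255 = 0.20392… → 0.20
(1-R'-K)/(1-K) simplifies to (max-R)/max with max = 203:
C = (203-122)/203 = 81/203 = 0.39901… → 0.40
M = (203-167)/203 = 36/203 = 0.17733… → 0.18
Y = (203-203)/203 = 0/203 = 0 → 0.00
= CMYK(0.40, 0.18, 0.00, 0.20)


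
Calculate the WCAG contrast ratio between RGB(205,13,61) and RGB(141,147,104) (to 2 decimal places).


Linearize each sRGB channel c=v/255: c/12.92 if c ≤ 0.04045 else ((c+0.055)/1.055)^2.4
L = 0.2126×R_lin + 0.7152×G_lin + 0.0722×B_lin
Color 1 (205,13,61):
  R=205: 205/255≈0.8039 > 0.04045 → ((0.8039+0.055)/1.055)^2.4 ≈ 0.61050
  G=13: 13/255≈0.0510 > 0.04045 → ((0.0510+0.055)/1.055)^2.4 ≈ 0.00402
  B=61: 61/255≈0.2392 > 0.04045 → ((0.2392+0.055)/1.055)^2.4 ≈ 0.04667
  L1 = 0.2126×0.61050 + 0.7152×0.00402 + 0.0722×0.04667 ≈ 0.13604
Color 2 (141,147,104):
  R=141: 141/255≈0.5529 > 0.04045 → ((0.5529+0.055)/1.055)^2.4 ≈ 0.26636
  G=147: 147/255≈0.5765 > 0.04045 → ((0.5765+0.055)/1.055)^2.4 ≈ 0.29177
  B=104: 104/255≈0.4078 > 0.04045 → ((0.4078+0.055)/1.055)^2.4 ≈ 0.13843
  L2 = 0.2126×0.26636 + 0.7152×0.29177 + 0.0722×0.13843 ≈ 0.27530
Lighter = 0.27530, Darker = 0.13604
Ratio = (L_lighter + 0.05) / (L_darker + 0.05)
Ratio = (0.27530 + 0.05) / (0.13604 + 0.05) = 0.32530 / 0.18604 ≈ 1.7485
Ratio ≈ 1.75:1


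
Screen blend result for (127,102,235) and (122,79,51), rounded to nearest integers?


Screen: C = 255 - (255-A)×(255-B)/255, rounded to nearest integer
R: 255 - (255-127)×(255-122)/255 = 255 - 17024/255 ≈ 255 - 66.761 = 188.239 → 188
G: 255 - (255-102)×(255-79)/255 = 255 - 26928/255 ≈ 255 - 105.600 = 149.400 → 149
B: 255 - (255-235)×(255-51)/255 = 255 - 4080/255 ≈ 255 - 16.000 = 239.000 → 239
= RGB(188, 149, 239)


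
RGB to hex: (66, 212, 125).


R = 66 → 42 (hex)
G = 212 → D4 (hex)
B = 125 → 7D (hex)
Hex = #42D47D


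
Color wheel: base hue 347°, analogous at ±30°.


Base hue: 347°
Left analog: (347 - 30) mod 360 = 317°
Right analog: (347 + 30) mod 360 = 17°
Analogous hues = 317° and 17°


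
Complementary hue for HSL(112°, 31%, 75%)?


Complement = opposite side of color wheel = hue + 180°
H' = (112 + 180) mod 360 = 292°
S and L unchanged.
= HSL(292°, 31%, 75%)


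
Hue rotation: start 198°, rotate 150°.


New hue = (H + rotation) mod 360
New hue = (198 + 150) mod 360
= 348 mod 360
= 348°


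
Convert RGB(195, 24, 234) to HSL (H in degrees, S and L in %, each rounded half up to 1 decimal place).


Normalize: R'=195/255≈0.7647, G'=24/255≈0.0941, B'=234/255≈0.9176
Max=234/255, Min=24/255, Δ=Max-Min=210/255
L = (Max+Min)/2 = (234+24)/510 = 258/510 = 0.50588… → L = 50.6%
L > 0.5 → S = Δ/(2-Max-Min) = 210/(510-234-24) = 210/252 = 0.83333… → S = 83.3%
(the 1/255 factors cancel in S and H, so raw channel differences can be used)
Max is B' → H = 60 × ((R-G)/Δ + 4) = 60 × ((195-24)/210 + 4)
  171/210 + 4 = 0.8142… + 4 = 4.8142…
  H = 60 × 4.8142… = 288.857…° → H = 288.9°
= HSL(288.9°, 83.3%, 50.6%)


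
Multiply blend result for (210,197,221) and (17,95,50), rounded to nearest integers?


Multiply: C = A×B/255, rounded to nearest integer
R: 210×17/255 = 3570/255 ≈ 14.000 → 14
G: 197×95/255 = 18715/255 ≈ 73.392 → 73
B: 221×50/255 = 11050/255 ≈ 43.333 → 43
= RGB(14, 73, 43)


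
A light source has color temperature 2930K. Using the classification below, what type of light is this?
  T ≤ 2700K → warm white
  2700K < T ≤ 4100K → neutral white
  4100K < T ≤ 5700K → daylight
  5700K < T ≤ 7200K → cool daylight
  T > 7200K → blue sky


Temperature: 2930K
2700K < 2930K ≤ 4100K → neutral white
Classification: neutral white


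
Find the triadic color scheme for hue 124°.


Triadic: equally spaced at 120° intervals
H1 = 124°
H2 = (124 + 120) mod 360 = 244°
H3 = (124 + 240) mod 360 = 4°
Triadic = 124°, 244°, 4°


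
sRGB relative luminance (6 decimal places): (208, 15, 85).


Linearize each channel (sRGB transfer function): c = v/255; c_lin = c/12.92 if c ≤ 0.04045, else ((c+0.055)/1.055)^2.4
  R: 208/255 ≈ 0.815686 > 0.04045 → ((0.815686+0.055)/1.055)^2.4 ≈ 0.630757
  G: 15/255 ≈ 0.058824 > 0.04045 → ((0.058824+0.055)/1.055)^2.4 ≈ 0.004777
  B: 85/255 ≈ 0.333333 > 0.04045 → ((0.333333+0.055)/1.055)^2.4 ≈ 0.090842
R_lin = 0.630757, G_lin = 0.004777, B_lin = 0.090842
L = 0.2126×R + 0.7152×G + 0.0722×B
L = 0.2126×0.630757 + 0.7152×0.004777 + 0.0722×0.090842
L ≈ 0.144074


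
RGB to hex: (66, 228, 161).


R = 66 → 42 (hex)
G = 228 → E4 (hex)
B = 161 → A1 (hex)
Hex = #42E4A1


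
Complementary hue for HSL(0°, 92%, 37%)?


Complement = opposite side of color wheel = hue + 180°
H' = (0 + 180) mod 360 = 180°
S and L unchanged.
= HSL(180°, 92%, 37%)


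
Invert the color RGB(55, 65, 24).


Invert: (255-R, 255-G, 255-B)
R: 255-55 = 200
G: 255-65 = 190
B: 255-24 = 231
= RGB(200, 190, 231)


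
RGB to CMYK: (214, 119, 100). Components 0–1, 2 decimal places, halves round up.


R'=214/255≈0.8392, G'=119/255≈0.4667, B'=100/255≈0.3922
K = 1 - max(R',G',B') = 1 - 214/255 = 41/255 = 0.16078… → 0.16
(1-R'-K)/(1-K) simplifies to (max-R)/max with max = 214:
C = (214-214)/214 = 0/214 = 0 → 0.00
M = (214-119)/214 = 95/214 = 0.44392… → 0.44
Y = (214-100)/214 = 114/214 = 0.53271… → 0.53
= CMYK(0.00, 0.44, 0.53, 0.16)


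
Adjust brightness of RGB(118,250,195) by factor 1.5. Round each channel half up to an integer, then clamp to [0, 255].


Multiply each channel by 1.5, round half up, clamp to [0, 255]
R: 118×1.5 = 177
G: 250×1.5 = 375 → clamp → 255
B: 195×1.5 = 292.5 → round → 293 → clamp → 255
= RGB(177, 255, 255)


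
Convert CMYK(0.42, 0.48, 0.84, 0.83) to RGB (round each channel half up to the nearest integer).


R = 255 × (1-C) × (1-K) = 255 × 0.58 × 0.17 = 25.143 → 25
G = 255 × (1-M) × (1-K) = 255 × 0.52 × 0.17 = 22.542 → 23
B = 255 × (1-Y) × (1-K) = 255 × 0.16 × 0.17 = 6.936 → 7
= RGB(25, 23, 7)


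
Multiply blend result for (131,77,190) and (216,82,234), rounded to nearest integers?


Multiply: C = A×B/255, rounded to nearest integer
R: 131×216/255 = 28296/255 ≈ 110.965 → 111
G: 77×82/255 = 6314/255 ≈ 24.761 → 25
B: 190×234/255 = 44460/255 ≈ 174.353 → 174
= RGB(111, 25, 174)


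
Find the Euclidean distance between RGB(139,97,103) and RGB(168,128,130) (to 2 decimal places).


d = √[(R₁-R₂)² + (G₁-G₂)² + (B₁-B₂)²]
d = √[(139-168)² + (97-128)² + (103-130)²]
d = √[841 + 961 + 729]
d = √2531
d ≈ 50.31


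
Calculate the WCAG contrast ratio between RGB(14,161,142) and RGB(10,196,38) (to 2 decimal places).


Linearize each sRGB channel c=v/255: c/12.92 if c ≤ 0.04045 else ((c+0.055)/1.055)^2.4
L = 0.2126×R_lin + 0.7152×G_lin + 0.0722×B_lin
Color 1 (14,161,142):
  R=14: 14/255≈0.0549 > 0.04045 → ((0.0549+0.055)/1.055)^2.4 ≈ 0.00439
  G=161: 161/255≈0.6314 > 0.04045 → ((0.6314+0.055)/1.055)^2.4 ≈ 0.35640
  B=142: 142/255≈0.5569 > 0.04045 → ((0.5569+0.055)/1.055)^2.4 ≈ 0.27050
  L1 = 0.2126×0.00439 + 0.7152×0.35640 + 0.0722×0.27050 ≈ 0.27536
Color 2 (10,196,38):
  R=10: 10/255≈0.0392 ≤ 0.04045 → 0.0392/12.92 ≈ 0.00304
  G=196: 196/255≈0.7686 > 0.04045 → ((0.7686+0.055)/1.055)^2.4 ≈ 0.55201
  B=38: 38/255≈0.1490 > 0.04045 → ((0.1490+0.055)/1.055)^2.4 ≈ 0.01938
  L2 = 0.2126×0.00304 + 0.7152×0.55201 + 0.0722×0.01938 ≈ 0.39684
Lighter = 0.39684, Darker = 0.27536
Ratio = (L_lighter + 0.05) / (L_darker + 0.05)
Ratio = (0.39684 + 0.05) / (0.27536 + 0.05) = 0.44684 / 0.32536 ≈ 1.3734
Ratio ≈ 1.37:1


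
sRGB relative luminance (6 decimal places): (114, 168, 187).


Linearize each channel (sRGB transfer function): c = v/255; c_lin = c/12.92 if c ≤ 0.04045, else ((c+0.055)/1.055)^2.4
  R: 114/255 ≈ 0.447059 > 0.04045 → ((0.447059+0.055)/1.055)^2.4 ≈ 0.168269
  G: 168/255 ≈ 0.658824 > 0.04045 → ((0.658824+0.055)/1.055)^2.4 ≈ 0.391572
  B: 187/255 ≈ 0.733333 > 0.04045 → ((0.733333+0.055)/1.055)^2.4 ≈ 0.496933
R_lin = 0.168269, G_lin = 0.391572, B_lin = 0.496933
L = 0.2126×R + 0.7152×G + 0.0722×B
L = 0.2126×0.168269 + 0.7152×0.391572 + 0.0722×0.496933
L ≈ 0.351705


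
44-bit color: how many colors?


Colors = 2^bits = 2^44
= 17,592,186,044,416 colors


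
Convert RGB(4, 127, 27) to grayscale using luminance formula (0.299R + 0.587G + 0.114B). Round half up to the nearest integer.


Gray = 0.299×R + 0.587×G + 0.114×B
Gray = 0.299×4 + 0.587×127 + 0.114×27
Gray = 1.196 + 74.549 + 3.078
Gray = 78.823 → round half up → 79
Gray = 79


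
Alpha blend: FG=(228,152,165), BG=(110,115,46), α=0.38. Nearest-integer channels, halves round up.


C = α×F + (1-α)×B, with 1-α = 0.62
R: 0.38×228 + 0.62×110 = 86.64 + 68.20 = 154.84 → 155
G: 0.38×152 + 0.62×115 = 57.76 + 71.30 = 129.06 → 129
B: 0.38×165 + 0.62×46 = 62.70 + 28.52 = 91.22 → 91
= RGB(155, 129, 91)


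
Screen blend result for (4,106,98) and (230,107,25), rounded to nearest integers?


Screen: C = 255 - (255-A)×(255-B)/255, rounded to nearest integer
R: 255 - (255-4)×(255-230)/255 = 255 - 6275/255 ≈ 255 - 24.608 = 230.392 → 230
G: 255 - (255-106)×(255-107)/255 = 255 - 22052/255 ≈ 255 - 86.478 = 168.522 → 169
B: 255 - (255-98)×(255-25)/255 = 255 - 36110/255 ≈ 255 - 141.608 = 113.392 → 113
= RGB(230, 169, 113)


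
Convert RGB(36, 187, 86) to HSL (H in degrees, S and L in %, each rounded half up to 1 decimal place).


Normalize: R'=36/255≈0.1412, G'=187/255≈0.7333, B'=86/255≈0.3373
Max=187/255, Min=36/255, Δ=Max-Min=151/255
L = (Max+Min)/2 = (187+36)/510 = 223/510 = 0.43725… → L = 43.7%
L ≤ 0.5 → S = Δ/(Max+Min) = 151/(187+36) = 151/223 = 0.67713… → S = 67.7%
(the 1/255 factors cancel in S and H, so raw channel differences can be used)
Max is G' → H = 60 × ((B-R)/Δ + 2) = 60 × ((86-36)/151 + 2)
  50/151 + 2 = 0.3311… + 2 = 2.3311…
  H = 60 × 2.3311… = 139.867…° → H = 139.9°
= HSL(139.9°, 67.7%, 43.7%)


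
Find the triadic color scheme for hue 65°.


Triadic: equally spaced at 120° intervals
H1 = 65°
H2 = (65 + 120) mod 360 = 185°
H3 = (65 + 240) mod 360 = 305°
Triadic = 65°, 185°, 305°


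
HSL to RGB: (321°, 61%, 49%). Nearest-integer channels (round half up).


H=321°, S=0.61, L=0.49
C = (1-|2L-1|)×S = (1-|-0.02|)×0.61 = 0.5978
H' = H/60 = 321/60 ≈ 5.3500; X = C×(1-|H' mod 2 - 1|) = 0.38857
m = L - C/2 = 0.49 - 0.2989 = 0.1911
Sector ⌊H'⌋ = 5 → (R',G',B') = (0.5978, 0.0, 0.38857)
RGB = ((R'+m)×255, (G'+m)×255, (B'+m)×255) = (201.1695, 48.7305, 147.81585)
Round half up → RGB(201, 49, 148)


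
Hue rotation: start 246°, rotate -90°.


New hue = (H + rotation) mod 360
New hue = (246 -90) mod 360
= 156 mod 360
= 156°


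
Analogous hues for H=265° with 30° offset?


Base hue: 265°
Left analog: (265 - 30) mod 360 = 235°
Right analog: (265 + 30) mod 360 = 295°
Analogous hues = 235° and 295°


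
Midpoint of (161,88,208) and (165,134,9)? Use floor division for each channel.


Midpoint: each channel = ⌊(C₁+C₂)/2⌋
R: ⌊(161+165)/2⌋ = 163
G: ⌊(88+134)/2⌋ = 111
B: ⌊(208+9)/2⌋ = 108
= RGB(163, 111, 108)


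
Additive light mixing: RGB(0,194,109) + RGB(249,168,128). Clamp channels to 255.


Additive: each channel = min(255, C₁+C₂)
R: 0+249 = 249 → 249
G: 194+168 = 362 → 255
B: 109+128 = 237 → 237
= RGB(249, 255, 237)


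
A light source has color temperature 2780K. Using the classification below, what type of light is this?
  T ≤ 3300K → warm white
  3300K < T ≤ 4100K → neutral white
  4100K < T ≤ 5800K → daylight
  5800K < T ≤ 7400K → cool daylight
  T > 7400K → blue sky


Temperature: 2780K
2780K ≤ 3300K → warm white
Classification: warm white


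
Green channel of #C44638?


Color: #C44638
R = C4 = 196
G = 46 = 70
B = 38 = 56
Green = 70


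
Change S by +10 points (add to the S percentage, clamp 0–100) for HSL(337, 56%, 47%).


Original S = 56%
Adjustment = +10 percentage points
New S = 56 + (10) = 66
Clamp to [0, 100] → 66
= HSL(337°, 66%, 47%)


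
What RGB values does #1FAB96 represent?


1F → 31 (R)
AB → 171 (G)
96 → 150 (B)
= RGB(31, 171, 150)


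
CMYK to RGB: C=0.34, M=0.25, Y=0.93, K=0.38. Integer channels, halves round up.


R = 255 × (1-C) × (1-K) = 255 × 0.66 × 0.62 = 104.346 → 104
G = 255 × (1-M) × (1-K) = 255 × 0.75 × 0.62 = 118.575 → 119
B = 255 × (1-Y) × (1-K) = 255 × 0.07 × 0.62 = 11.067 → 11
= RGB(104, 119, 11)


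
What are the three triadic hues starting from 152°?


Triadic: equally spaced at 120° intervals
H1 = 152°
H2 = (152 + 120) mod 360 = 272°
H3 = (152 + 240) mod 360 = 32°
Triadic = 152°, 272°, 32°


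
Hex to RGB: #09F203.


09 → 9 (R)
F2 → 242 (G)
03 → 3 (B)
= RGB(9, 242, 3)


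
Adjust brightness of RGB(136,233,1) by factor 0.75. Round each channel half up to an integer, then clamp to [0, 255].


Multiply each channel by 0.75, round half up, clamp to [0, 255]
R: 136×0.75 = 102
G: 233×0.75 = 174.75 → round → 175
B: 1×0.75 = 0.75 → round → 1
= RGB(102, 175, 1)


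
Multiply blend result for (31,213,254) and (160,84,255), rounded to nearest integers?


Multiply: C = A×B/255, rounded to nearest integer
R: 31×160/255 = 4960/255 ≈ 19.451 → 19
G: 213×84/255 = 17892/255 ≈ 70.165 → 70
B: 254×255/255 = 64770/255 ≈ 254.000 → 254
= RGB(19, 70, 254)


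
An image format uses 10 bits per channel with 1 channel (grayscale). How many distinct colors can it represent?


Total bits = 10 bits/channel × 1 channels = 10 bits
Distinct colors = 2^10
= 1,024 colors


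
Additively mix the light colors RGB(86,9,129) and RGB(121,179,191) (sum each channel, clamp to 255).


Additive: each channel = min(255, C₁+C₂)
R: 86+121 = 207 → 207
G: 9+179 = 188 → 188
B: 129+191 = 320 → 255
= RGB(207, 188, 255)


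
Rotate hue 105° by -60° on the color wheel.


New hue = (H + rotation) mod 360
New hue = (105 -60) mod 360
= 45 mod 360
= 45°


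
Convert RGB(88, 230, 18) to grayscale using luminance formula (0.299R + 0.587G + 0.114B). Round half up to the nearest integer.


Gray = 0.299×R + 0.587×G + 0.114×B
Gray = 0.299×88 + 0.587×230 + 0.114×18
Gray = 26.312 + 135.010 + 2.052
Gray = 163.374 → round half up → 163
Gray = 163


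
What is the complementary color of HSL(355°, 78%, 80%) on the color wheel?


Complement = opposite side of color wheel = hue + 180°
H' = (355 + 180) mod 360 = 175°
S and L unchanged.
= HSL(175°, 78%, 80%)


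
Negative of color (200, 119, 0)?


Invert: (255-R, 255-G, 255-B)
R: 255-200 = 55
G: 255-119 = 136
B: 255-0 = 255
= RGB(55, 136, 255)


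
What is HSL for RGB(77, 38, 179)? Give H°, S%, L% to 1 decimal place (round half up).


Normalize: R'=77/255≈0.3020, G'=38/255≈0.1490, B'=179/255≈0.7020
Max=179/255, Min=38/255, Δ=Max-Min=141/255
L = (Max+Min)/2 = (179+38)/510 = 217/510 = 0.42549… → L = 42.5%
L ≤ 0.5 → S = Δ/(Max+Min) = 141/(179+38) = 141/217 = 0.64976… → S = 65.0%
(the 1/255 factors cancel in S and H, so raw channel differences can be used)
Max is B' → H = 60 × ((R-G)/Δ + 4) = 60 × ((77-38)/141 + 4)
  39/141 + 4 = 0.2765… + 4 = 4.2765…
  H = 60 × 4.2765… = 256.595…° → H = 256.6°
= HSL(256.6°, 65.0%, 42.5%)


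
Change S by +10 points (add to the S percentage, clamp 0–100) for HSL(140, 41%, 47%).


Original S = 41%
Adjustment = +10 percentage points
New S = 41 + (10) = 51
Clamp to [0, 100] → 51
= HSL(140°, 51%, 47%)


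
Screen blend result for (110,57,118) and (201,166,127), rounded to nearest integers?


Screen: C = 255 - (255-A)×(255-B)/255, rounded to nearest integer
R: 255 - (255-110)×(255-201)/255 = 255 - 7830/255 ≈ 255 - 30.706 = 224.294 → 224
G: 255 - (255-57)×(255-166)/255 = 255 - 17622/255 ≈ 255 - 69.106 = 185.894 → 186
B: 255 - (255-118)×(255-127)/255 = 255 - 17536/255 ≈ 255 - 68.769 = 186.231 → 186
= RGB(224, 186, 186)


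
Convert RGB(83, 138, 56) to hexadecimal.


R = 83 → 53 (hex)
G = 138 → 8A (hex)
B = 56 → 38 (hex)
Hex = #538A38


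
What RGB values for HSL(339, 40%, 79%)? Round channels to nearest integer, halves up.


H=339°, S=0.40, L=0.79
C = (1-|2L-1|)×S = (1-|0.58|)×0.40 = 0.168
H' = H/60 = 339/60 ≈ 5.6500; X = C×(1-|H' mod 2 - 1|) = 0.0588
m = L - C/2 = 0.79 - 0.084 = 0.706
Sector ⌊H'⌋ = 5 → (R',G',B') = (0.168, 0.0, 0.0588)
RGB = ((R'+m)×255, (G'+m)×255, (B'+m)×255) = (222.87, 180.03, 195.024)
Round half up → RGB(223, 180, 195)


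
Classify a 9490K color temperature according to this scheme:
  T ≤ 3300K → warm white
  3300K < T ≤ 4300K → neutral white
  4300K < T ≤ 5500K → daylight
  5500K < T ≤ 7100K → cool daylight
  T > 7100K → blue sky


Temperature: 9490K
9490K > 7100K → blue sky
Classification: blue sky


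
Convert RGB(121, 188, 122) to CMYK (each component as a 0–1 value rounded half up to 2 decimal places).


R'=121/255≈0.4745, G'=188/255≈0.7373, B'=122/255≈0.4784
K = 1 - max(R',G',B') = 1 - 188/255 = 67/255 = 0.26274… → 0.26
(1-R'-K)/(1-K) simplifies to (max-R)/max with max = 188:
C = (188-121)/188 = 67/188 = 0.35638… → 0.36
M = (188-188)/188 = 0/188 = 0 → 0.00
Y = (188-122)/188 = 66/188 = 0.35106… → 0.35
= CMYK(0.36, 0.00, 0.35, 0.26)


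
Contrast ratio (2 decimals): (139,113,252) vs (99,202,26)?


Linearize each sRGB channel c=v/255: c/12.92 if c ≤ 0.04045 else ((c+0.055)/1.055)^2.4
L = 0.2126×R_lin + 0.7152×G_lin + 0.0722×B_lin
Color 1 (139,113,252):
  R=139: 139/255≈0.5451 > 0.04045 → ((0.5451+0.055)/1.055)^2.4 ≈ 0.25818
  G=113: 113/255≈0.4431 > 0.04045 → ((0.4431+0.055)/1.055)^2.4 ≈ 0.16513
  B=252: 252/255≈0.9882 > 0.04045 → ((0.9882+0.055)/1.055)^2.4 ≈ 0.97345
  L1 = 0.2126×0.25818 + 0.7152×0.16513 + 0.0722×0.97345 ≈ 0.24327
Color 2 (99,202,26):
  R=99: 99/255≈0.3882 > 0.04045 → ((0.3882+0.055)/1.055)^2.4 ≈ 0.12477
  G=202: 202/255≈0.7922 > 0.04045 → ((0.7922+0.055)/1.055)^2.4 ≈ 0.59062
  B=26: 26/255≈0.1020 > 0.04045 → ((0.1020+0.055)/1.055)^2.4 ≈ 0.01033
  L2 = 0.2126×0.12477 + 0.7152×0.59062 + 0.0722×0.01033 ≈ 0.44968
Lighter = 0.44968, Darker = 0.24327
Ratio = (L_lighter + 0.05) / (L_darker + 0.05)
Ratio = (0.44968 + 0.05) / (0.24327 + 0.05) = 0.49968 / 0.29327 ≈ 1.7038
Ratio ≈ 1.70:1


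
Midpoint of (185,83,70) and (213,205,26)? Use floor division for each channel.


Midpoint: each channel = ⌊(C₁+C₂)/2⌋
R: ⌊(185+213)/2⌋ = 199
G: ⌊(83+205)/2⌋ = 144
B: ⌊(70+26)/2⌋ = 48
= RGB(199, 144, 48)


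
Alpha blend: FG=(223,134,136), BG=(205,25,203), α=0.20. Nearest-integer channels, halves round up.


C = α×F + (1-α)×B, with 1-α = 0.80
R: 0.20×223 + 0.80×205 = 44.60 + 164.00 = 208.60 → 209
G: 0.20×134 + 0.80×25 = 26.80 + 20.00 = 46.80 → 47
B: 0.20×136 + 0.80×203 = 27.20 + 162.40 = 189.60 → 190
= RGB(209, 47, 190)


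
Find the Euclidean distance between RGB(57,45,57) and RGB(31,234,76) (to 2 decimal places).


d = √[(R₁-R₂)² + (G₁-G₂)² + (B₁-B₂)²]
d = √[(57-31)² + (45-234)² + (57-76)²]
d = √[676 + 35721 + 361]
d = √36758
d ≈ 191.72


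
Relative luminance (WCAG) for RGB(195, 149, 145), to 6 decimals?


Linearize each channel (sRGB transfer function): c = v/255; c_lin = c/12.92 if c ≤ 0.04045, else ((c+0.055)/1.055)^2.4
  R: 195/255 ≈ 0.764706 > 0.04045 → ((0.764706+0.055)/1.055)^2.4 ≈ 0.545724
  G: 149/255 ≈ 0.584314 > 0.04045 → ((0.584314+0.055)/1.055)^2.4 ≈ 0.300544
  B: 145/255 ≈ 0.568627 > 0.04045 → ((0.568627+0.055)/1.055)^2.4 ≈ 0.283149
R_lin = 0.545724, G_lin = 0.300544, B_lin = 0.283149
L = 0.2126×R + 0.7152×G + 0.0722×B
L = 0.2126×0.545724 + 0.7152×0.300544 + 0.0722×0.283149
L ≈ 0.351413


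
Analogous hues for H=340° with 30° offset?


Base hue: 340°
Left analog: (340 - 30) mod 360 = 310°
Right analog: (340 + 30) mod 360 = 10°
Analogous hues = 310° and 10°


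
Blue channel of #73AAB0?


Color: #73AAB0
R = 73 = 115
G = AA = 170
B = B0 = 176
Blue = 176


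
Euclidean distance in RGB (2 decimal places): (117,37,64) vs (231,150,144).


d = √[(R₁-R₂)² + (G₁-G₂)² + (B₁-B₂)²]
d = √[(117-231)² + (37-150)² + (64-144)²]
d = √[12996 + 12769 + 6400]
d = √32165
d ≈ 179.35


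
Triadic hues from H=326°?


Triadic: equally spaced at 120° intervals
H1 = 326°
H2 = (326 + 120) mod 360 = 86°
H3 = (326 + 240) mod 360 = 206°
Triadic = 326°, 86°, 206°


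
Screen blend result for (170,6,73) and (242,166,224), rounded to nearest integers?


Screen: C = 255 - (255-A)×(255-B)/255, rounded to nearest integer
R: 255 - (255-170)×(255-242)/255 = 255 - 1105/255 ≈ 255 - 4.333 = 250.667 → 251
G: 255 - (255-6)×(255-166)/255 = 255 - 22161/255 ≈ 255 - 86.906 = 168.094 → 168
B: 255 - (255-73)×(255-224)/255 = 255 - 5642/255 ≈ 255 - 22.125 = 232.875 → 233
= RGB(251, 168, 233)


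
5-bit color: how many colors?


Colors = 2^bits = 2^5
= 32 colors


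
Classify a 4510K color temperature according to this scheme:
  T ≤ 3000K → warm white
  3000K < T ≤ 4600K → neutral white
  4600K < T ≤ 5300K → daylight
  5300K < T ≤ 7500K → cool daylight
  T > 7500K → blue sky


Temperature: 4510K
3000K < 4510K ≤ 4600K → neutral white
Classification: neutral white


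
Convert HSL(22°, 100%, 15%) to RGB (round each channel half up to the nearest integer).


H=22°, S=1.00, L=0.15
C = (1-|2L-1|)×S = (1-|-0.70|)×1.00 = 0.3
H' = H/60 = 22/60 ≈ 0.3667; X = C×(1-|H' mod 2 - 1|) = 0.11
m = L - C/2 = 0.15 - 0.15 = 0
Sector ⌊H'⌋ = 0 → (R',G',B') = (0.3, 0.11, 0.0)
RGB = ((R'+m)×255, (G'+m)×255, (B'+m)×255) = (76.5, 28.05, 0.0)
Round half up → RGB(77, 28, 0)


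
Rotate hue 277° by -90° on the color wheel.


New hue = (H + rotation) mod 360
New hue = (277 -90) mod 360
= 187 mod 360
= 187°


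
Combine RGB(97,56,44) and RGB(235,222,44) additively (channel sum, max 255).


Additive: each channel = min(255, C₁+C₂)
R: 97+235 = 332 → 255
G: 56+222 = 278 → 255
B: 44+44 = 88 → 88
= RGB(255, 255, 88)


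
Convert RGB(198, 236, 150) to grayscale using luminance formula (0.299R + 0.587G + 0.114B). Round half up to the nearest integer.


Gray = 0.299×R + 0.587×G + 0.114×B
Gray = 0.299×198 + 0.587×236 + 0.114×150
Gray = 59.202 + 138.532 + 17.100
Gray = 214.834 → round half up → 215
Gray = 215


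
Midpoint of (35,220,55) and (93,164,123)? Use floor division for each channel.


Midpoint: each channel = ⌊(C₁+C₂)/2⌋
R: ⌊(35+93)/2⌋ = 64
G: ⌊(220+164)/2⌋ = 192
B: ⌊(55+123)/2⌋ = 89
= RGB(64, 192, 89)


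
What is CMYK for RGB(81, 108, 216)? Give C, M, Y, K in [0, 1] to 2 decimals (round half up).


R'=81/255≈0.3176, G'=108/255≈0.4235, B'=216/255≈0.8471
K = 1 - max(R',G',B') = 1 - 216/255 = 39/255 = 0.15294… → 0.15
(1-R'-K)/(1-K) simplifies to (max-R)/max with max = 216:
C = (216-81)/216 = 135/216 = 0.625 → 0.63
M = (216-108)/216 = 108/216 = 0.5 → 0.50
Y = (216-216)/216 = 0/216 = 0 → 0.00
= CMYK(0.63, 0.50, 0.00, 0.15)


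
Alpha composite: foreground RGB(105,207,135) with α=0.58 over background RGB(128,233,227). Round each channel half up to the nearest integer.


C = α×F + (1-α)×B, with 1-α = 0.42
R: 0.58×105 + 0.42×128 = 60.90 + 53.76 = 114.66 → 115
G: 0.58×207 + 0.42×233 = 120.06 + 97.86 = 217.92 → 218
B: 0.58×135 + 0.42×227 = 78.30 + 95.34 = 173.64 → 174
= RGB(115, 218, 174)


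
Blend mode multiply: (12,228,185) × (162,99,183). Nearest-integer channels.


Multiply: C = A×B/255, rounded to nearest integer
R: 12×162/255 = 1944/255 ≈ 7.624 → 8
G: 228×99/255 = 22572/255 ≈ 88.518 → 89
B: 185×183/255 = 33855/255 ≈ 132.765 → 133
= RGB(8, 89, 133)


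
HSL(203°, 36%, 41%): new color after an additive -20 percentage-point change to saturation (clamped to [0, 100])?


Original S = 36%
Adjustment = -20 percentage points
New S = 36 + (-20) = 16
Clamp to [0, 100] → 16
= HSL(203°, 16%, 41%)


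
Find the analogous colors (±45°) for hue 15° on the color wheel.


Base hue: 15°
Left analog: (15 - 45) mod 360 = 330°
Right analog: (15 + 45) mod 360 = 60°
Analogous hues = 330° and 60°
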